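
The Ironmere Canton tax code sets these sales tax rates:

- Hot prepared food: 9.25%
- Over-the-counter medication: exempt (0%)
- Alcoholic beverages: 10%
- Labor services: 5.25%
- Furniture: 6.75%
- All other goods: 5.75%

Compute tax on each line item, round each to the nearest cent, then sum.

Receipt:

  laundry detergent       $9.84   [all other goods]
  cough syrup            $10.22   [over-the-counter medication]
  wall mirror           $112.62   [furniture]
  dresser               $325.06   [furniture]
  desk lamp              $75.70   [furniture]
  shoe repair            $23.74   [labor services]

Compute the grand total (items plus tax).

$593.65

Laundry detergent $9.84: all other goods → 5.75% → $0.57
Cough syrup $10.22: over-the-counter medication → 0% → $0.00
Wall mirror $112.62: furniture → 6.75% → $7.60
Dresser $325.06: furniture → 6.75% → $21.94
Desk lamp $75.70: furniture → 6.75% → $5.11
Shoe repair $23.74: labor services → 5.25% → $1.25
Subtotal = $557.18; tax = $36.47; total due = $593.65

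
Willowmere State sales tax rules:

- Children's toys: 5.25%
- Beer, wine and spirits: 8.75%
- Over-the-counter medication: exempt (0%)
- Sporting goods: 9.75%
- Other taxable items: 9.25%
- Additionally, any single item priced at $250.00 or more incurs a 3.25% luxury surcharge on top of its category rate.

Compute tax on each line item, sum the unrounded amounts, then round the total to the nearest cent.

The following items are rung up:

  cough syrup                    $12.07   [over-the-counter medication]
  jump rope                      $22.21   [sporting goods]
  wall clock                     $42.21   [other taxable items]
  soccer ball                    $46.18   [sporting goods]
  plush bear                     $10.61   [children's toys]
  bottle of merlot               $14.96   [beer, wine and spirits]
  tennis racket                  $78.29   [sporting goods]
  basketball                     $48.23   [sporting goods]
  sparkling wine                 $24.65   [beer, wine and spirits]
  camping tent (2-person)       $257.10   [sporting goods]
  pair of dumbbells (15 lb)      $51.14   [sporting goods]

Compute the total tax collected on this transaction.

Cough syrup $12.07: over-the-counter medication → 0% → $0.00
Jump rope $22.21: sporting goods → 9.75% → $2.165475
Wall clock $42.21: other taxable items → 9.25% → $3.904425
Soccer ball $46.18: sporting goods → 9.75% → $4.50255
Plush bear $10.61: children's toys → 5.25% → $0.557025
Bottle of merlot $14.96: beer, wine and spirits → 8.75% → $1.309
Tennis racket $78.29: sporting goods → 9.75% → $7.633275
Basketball $48.23: sporting goods → 9.75% → $4.702425
Sparkling wine $24.65: beer, wine and spirits → 8.75% → $2.156875
Camping tent (2-person) $257.10: sporting goods → 9.75% + 3.25% surcharge = 13% → $33.423
Pair of dumbbells (15 lb) $51.14: sporting goods → 9.75% → $4.98615
Unrounded tax sum = $65.3402 → $65.34

$65.34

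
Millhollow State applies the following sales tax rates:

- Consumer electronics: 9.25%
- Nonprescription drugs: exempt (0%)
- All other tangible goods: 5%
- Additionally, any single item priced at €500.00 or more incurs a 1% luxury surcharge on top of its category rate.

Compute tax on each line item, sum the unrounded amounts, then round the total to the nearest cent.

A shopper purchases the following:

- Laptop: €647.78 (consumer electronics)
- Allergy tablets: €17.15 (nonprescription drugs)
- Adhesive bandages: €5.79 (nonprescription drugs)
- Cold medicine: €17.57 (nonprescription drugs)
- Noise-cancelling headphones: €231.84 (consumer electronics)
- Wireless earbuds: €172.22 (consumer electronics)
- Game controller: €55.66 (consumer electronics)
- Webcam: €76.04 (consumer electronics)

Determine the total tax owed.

Laptop €647.78: consumer electronics → 9.25% + 1% surcharge = 10.25% → €66.39745
Allergy tablets €17.15: nonprescription drugs → 0% → €0.00
Adhesive bandages €5.79: nonprescription drugs → 0% → €0.00
Cold medicine €17.57: nonprescription drugs → 0% → €0.00
Noise-cancelling headphones €231.84: consumer electronics → 9.25% → €21.4452
Wireless earbuds €172.22: consumer electronics → 9.25% → €15.93035
Game controller €55.66: consumer electronics → 9.25% → €5.14855
Webcam €76.04: consumer electronics → 9.25% → €7.0337
Unrounded tax sum = €115.95525 → €115.96

€115.96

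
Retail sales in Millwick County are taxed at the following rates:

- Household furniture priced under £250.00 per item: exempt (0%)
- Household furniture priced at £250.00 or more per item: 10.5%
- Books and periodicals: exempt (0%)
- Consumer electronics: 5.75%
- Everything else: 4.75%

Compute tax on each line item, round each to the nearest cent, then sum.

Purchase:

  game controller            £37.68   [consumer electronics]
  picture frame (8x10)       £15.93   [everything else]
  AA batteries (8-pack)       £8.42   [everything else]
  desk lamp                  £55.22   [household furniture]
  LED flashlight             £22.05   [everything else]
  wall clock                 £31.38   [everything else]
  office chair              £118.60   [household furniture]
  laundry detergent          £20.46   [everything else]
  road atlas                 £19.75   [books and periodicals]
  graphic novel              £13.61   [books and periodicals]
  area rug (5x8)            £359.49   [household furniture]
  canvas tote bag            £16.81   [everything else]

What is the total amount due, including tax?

Game controller £37.68: consumer electronics → 5.75% → £2.17
Picture frame (8x10) £15.93: everything else → 4.75% → £0.76
AA batteries (8-pack) £8.42: everything else → 4.75% → £0.40
Desk lamp £55.22: household furniture, under £250.00 → 0% → £0.00
LED flashlight £22.05: everything else → 4.75% → £1.05
Wall clock £31.38: everything else → 4.75% → £1.49
Office chair £118.60: household furniture, under £250.00 → 0% → £0.00
Laundry detergent £20.46: everything else → 4.75% → £0.97
Road atlas £19.75: books and periodicals → 0% → £0.00
Graphic novel £13.61: books and periodicals → 0% → £0.00
Area rug (5x8) £359.49: household furniture, £250.00 or more → 10.5% → £37.75
Canvas tote bag £16.81: everything else → 4.75% → £0.80
Subtotal = £719.40; tax = £45.39; total due = £764.79

£764.79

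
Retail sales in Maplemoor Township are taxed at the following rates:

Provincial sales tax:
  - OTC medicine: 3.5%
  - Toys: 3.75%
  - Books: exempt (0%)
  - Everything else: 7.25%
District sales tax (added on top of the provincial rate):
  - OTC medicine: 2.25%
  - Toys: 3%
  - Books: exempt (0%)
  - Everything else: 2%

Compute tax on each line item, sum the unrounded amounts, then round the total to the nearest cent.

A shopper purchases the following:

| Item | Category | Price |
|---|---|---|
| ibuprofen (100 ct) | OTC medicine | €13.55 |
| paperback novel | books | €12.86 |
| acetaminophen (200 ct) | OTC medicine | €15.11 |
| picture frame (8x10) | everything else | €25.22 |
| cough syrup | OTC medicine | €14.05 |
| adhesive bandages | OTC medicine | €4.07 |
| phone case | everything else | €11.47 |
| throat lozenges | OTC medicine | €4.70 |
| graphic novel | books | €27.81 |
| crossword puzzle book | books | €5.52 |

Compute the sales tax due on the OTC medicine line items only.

Ibuprofen (100 ct) €13.55: OTC medicine → 3.5% + 2.25% district = 5.75% → €0.779125
Acetaminophen (200 ct) €15.11: OTC medicine → 3.5% + 2.25% district = 5.75% → €0.868825
Cough syrup €14.05: OTC medicine → 3.5% + 2.25% district = 5.75% → €0.807875
Adhesive bandages €4.07: OTC medicine → 3.5% + 2.25% district = 5.75% → €0.234025
Throat lozenges €4.70: OTC medicine → 3.5% + 2.25% district = 5.75% → €0.27025
Tax on OTC medicine: unrounded sum = €2.9601 → €2.96

€2.96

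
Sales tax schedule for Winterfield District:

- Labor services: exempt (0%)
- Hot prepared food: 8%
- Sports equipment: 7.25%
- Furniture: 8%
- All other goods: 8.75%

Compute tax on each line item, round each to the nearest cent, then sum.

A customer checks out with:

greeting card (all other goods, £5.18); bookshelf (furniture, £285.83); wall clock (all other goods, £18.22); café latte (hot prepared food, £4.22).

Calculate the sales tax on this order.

Greeting card £5.18: all other goods → 8.75% → £0.45
Bookshelf £285.83: furniture → 8% → £22.87
Wall clock £18.22: all other goods → 8.75% → £1.59
Café latte £4.22: hot prepared food → 8% → £0.34
Total tax = £0.45 + £22.87 + £1.59 + £0.34 = £25.25

£25.25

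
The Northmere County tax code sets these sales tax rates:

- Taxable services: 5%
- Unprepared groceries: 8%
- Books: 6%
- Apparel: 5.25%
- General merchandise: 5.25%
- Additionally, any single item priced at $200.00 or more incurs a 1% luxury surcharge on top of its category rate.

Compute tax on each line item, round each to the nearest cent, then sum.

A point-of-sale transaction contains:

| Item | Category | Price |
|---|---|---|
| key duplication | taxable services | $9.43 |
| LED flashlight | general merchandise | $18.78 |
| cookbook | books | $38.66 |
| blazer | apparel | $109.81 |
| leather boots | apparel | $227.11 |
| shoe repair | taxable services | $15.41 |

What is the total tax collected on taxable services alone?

Key duplication $9.43: taxable services → 5% → $0.47
Shoe repair $15.41: taxable services → 5% → $0.77
Tax on taxable services = $0.47 + $0.77 = $1.24

$1.24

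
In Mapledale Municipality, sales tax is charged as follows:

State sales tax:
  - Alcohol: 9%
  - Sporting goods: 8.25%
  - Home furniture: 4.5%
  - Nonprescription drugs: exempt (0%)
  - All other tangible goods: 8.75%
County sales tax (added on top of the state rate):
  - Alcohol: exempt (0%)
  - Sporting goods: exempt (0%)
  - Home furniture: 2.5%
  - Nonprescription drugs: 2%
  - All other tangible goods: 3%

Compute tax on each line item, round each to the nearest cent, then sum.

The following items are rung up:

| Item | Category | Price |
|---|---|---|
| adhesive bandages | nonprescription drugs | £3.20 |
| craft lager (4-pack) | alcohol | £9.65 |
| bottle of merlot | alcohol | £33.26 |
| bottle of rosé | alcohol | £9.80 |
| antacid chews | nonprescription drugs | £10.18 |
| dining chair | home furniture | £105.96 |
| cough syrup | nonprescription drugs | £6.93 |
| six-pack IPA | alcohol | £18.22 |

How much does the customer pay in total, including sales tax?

£211.40

Adhesive bandages £3.20: nonprescription drugs → 0% + 2% county = 2% → £0.06
Craft lager (4-pack) £9.65: alcohol → 9% + 0% county = 9% → £0.87
Bottle of merlot £33.26: alcohol → 9% + 0% county = 9% → £2.99
Bottle of rosé £9.80: alcohol → 9% + 0% county = 9% → £0.88
Antacid chews £10.18: nonprescription drugs → 0% + 2% county = 2% → £0.20
Dining chair £105.96: home furniture → 4.5% + 2.5% county = 7% → £7.42
Cough syrup £6.93: nonprescription drugs → 0% + 2% county = 2% → £0.14
Six-pack IPA £18.22: alcohol → 9% + 0% county = 9% → £1.64
Subtotal = £197.20; tax = £14.20; total due = £211.40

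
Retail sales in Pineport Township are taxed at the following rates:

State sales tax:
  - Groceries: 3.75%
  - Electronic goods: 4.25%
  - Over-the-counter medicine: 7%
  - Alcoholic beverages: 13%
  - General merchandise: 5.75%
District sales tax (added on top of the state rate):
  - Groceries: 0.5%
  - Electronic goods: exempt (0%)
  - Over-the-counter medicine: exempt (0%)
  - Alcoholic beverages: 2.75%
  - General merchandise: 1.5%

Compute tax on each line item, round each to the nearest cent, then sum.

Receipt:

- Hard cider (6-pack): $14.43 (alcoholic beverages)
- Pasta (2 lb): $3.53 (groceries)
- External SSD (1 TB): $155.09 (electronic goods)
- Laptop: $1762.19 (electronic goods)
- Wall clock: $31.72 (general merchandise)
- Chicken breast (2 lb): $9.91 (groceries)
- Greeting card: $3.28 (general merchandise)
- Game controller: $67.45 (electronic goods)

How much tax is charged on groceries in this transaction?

Pasta (2 lb) $3.53: groceries → 3.75% + 0.5% district = 4.25% → $0.15
Chicken breast (2 lb) $9.91: groceries → 3.75% + 0.5% district = 4.25% → $0.42
Tax on groceries = $0.15 + $0.42 = $0.57

$0.57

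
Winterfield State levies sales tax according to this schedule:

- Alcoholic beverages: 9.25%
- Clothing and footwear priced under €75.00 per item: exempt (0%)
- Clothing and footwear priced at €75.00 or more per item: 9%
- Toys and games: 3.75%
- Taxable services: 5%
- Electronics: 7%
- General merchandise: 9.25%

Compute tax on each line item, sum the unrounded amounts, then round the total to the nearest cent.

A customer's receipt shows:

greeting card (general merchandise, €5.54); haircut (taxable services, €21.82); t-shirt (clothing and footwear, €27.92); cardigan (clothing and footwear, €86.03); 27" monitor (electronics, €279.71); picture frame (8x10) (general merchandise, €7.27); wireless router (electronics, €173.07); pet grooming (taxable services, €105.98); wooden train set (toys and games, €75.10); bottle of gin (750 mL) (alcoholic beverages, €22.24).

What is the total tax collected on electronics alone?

27" monitor €279.71: electronics → 7% → €19.5797
Wireless router €173.07: electronics → 7% → €12.1149
Tax on electronics: unrounded sum = €31.6946 → €31.69

€31.69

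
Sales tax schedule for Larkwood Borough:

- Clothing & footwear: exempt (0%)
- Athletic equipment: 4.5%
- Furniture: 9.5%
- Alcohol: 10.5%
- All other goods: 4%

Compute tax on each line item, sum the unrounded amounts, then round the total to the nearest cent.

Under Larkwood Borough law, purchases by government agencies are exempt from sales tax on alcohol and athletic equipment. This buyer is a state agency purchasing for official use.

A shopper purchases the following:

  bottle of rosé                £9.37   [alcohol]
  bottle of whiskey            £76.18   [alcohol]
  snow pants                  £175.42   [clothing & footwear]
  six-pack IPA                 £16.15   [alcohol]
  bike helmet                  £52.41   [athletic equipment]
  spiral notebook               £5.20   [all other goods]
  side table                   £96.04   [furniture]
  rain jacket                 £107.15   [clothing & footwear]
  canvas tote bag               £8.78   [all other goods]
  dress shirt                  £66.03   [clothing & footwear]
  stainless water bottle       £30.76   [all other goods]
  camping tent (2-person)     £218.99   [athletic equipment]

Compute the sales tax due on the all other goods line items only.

Spiral notebook £5.20: all other goods → 4% → £0.208
Canvas tote bag £8.78: all other goods → 4% → £0.3512
Stainless water bottle £30.76: all other goods → 4% → £1.2304
Tax on all other goods: unrounded sum = £1.7896 → £1.79

£1.79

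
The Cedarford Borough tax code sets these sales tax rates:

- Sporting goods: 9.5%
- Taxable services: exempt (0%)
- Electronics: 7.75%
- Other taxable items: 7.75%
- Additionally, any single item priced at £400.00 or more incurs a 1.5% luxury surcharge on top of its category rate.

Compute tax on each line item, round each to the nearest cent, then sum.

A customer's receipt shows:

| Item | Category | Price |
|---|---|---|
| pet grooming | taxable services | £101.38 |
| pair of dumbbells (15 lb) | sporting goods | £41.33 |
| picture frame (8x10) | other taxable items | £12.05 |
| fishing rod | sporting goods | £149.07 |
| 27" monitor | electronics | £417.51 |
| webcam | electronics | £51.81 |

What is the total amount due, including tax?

Pet grooming £101.38: taxable services → 0% → £0.00
Pair of dumbbells (15 lb) £41.33: sporting goods → 9.5% → £3.93
Picture frame (8x10) £12.05: other taxable items → 7.75% → £0.93
Fishing rod £149.07: sporting goods → 9.5% → £14.16
27" monitor £417.51: electronics → 7.75% + 1.5% surcharge = 9.25% → £38.62
Webcam £51.81: electronics → 7.75% → £4.02
Subtotal = £773.15; tax = £61.66; total due = £834.81

£834.81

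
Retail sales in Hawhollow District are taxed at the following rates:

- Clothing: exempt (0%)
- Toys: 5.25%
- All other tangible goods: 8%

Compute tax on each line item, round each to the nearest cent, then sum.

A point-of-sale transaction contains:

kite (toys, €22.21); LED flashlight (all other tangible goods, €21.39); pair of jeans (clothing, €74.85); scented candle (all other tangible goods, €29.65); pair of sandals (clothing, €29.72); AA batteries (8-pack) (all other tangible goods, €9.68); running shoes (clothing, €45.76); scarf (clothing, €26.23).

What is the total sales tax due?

€6.02

Kite €22.21: toys → 5.25% → €1.17
LED flashlight €21.39: all other tangible goods → 8% → €1.71
Pair of jeans €74.85: clothing → 0% → €0.00
Scented candle €29.65: all other tangible goods → 8% → €2.37
Pair of sandals €29.72: clothing → 0% → €0.00
AA batteries (8-pack) €9.68: all other tangible goods → 8% → €0.77
Running shoes €45.76: clothing → 0% → €0.00
Scarf €26.23: clothing → 0% → €0.00
Total tax = €1.17 + €1.71 + €2.37 + €0.77 = €6.02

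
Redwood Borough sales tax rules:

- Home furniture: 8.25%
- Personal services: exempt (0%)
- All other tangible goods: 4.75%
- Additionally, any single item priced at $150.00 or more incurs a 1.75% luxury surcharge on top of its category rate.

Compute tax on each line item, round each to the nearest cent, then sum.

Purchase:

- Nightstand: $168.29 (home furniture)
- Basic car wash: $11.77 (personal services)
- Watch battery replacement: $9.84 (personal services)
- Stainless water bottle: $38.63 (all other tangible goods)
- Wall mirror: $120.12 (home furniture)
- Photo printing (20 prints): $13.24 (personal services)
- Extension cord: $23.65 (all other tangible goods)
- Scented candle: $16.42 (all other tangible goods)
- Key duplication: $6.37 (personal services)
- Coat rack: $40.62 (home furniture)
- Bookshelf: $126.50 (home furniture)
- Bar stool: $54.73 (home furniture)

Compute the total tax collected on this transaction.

Nightstand $168.29: home furniture → 8.25% + 1.75% surcharge = 10% → $16.83
Basic car wash $11.77: personal services → 0% → $0.00
Watch battery replacement $9.84: personal services → 0% → $0.00
Stainless water bottle $38.63: all other tangible goods → 4.75% → $1.83
Wall mirror $120.12: home furniture → 8.25% → $9.91
Photo printing (20 prints) $13.24: personal services → 0% → $0.00
Extension cord $23.65: all other tangible goods → 4.75% → $1.12
Scented candle $16.42: all other tangible goods → 4.75% → $0.78
Key duplication $6.37: personal services → 0% → $0.00
Coat rack $40.62: home furniture → 8.25% → $3.35
Bookshelf $126.50: home furniture → 8.25% → $10.44
Bar stool $54.73: home furniture → 8.25% → $4.52
Total tax = $16.83 + $1.83 + $9.91 + $1.12 + $0.78 + $3.35 + $10.44 + $4.52 = $48.78

$48.78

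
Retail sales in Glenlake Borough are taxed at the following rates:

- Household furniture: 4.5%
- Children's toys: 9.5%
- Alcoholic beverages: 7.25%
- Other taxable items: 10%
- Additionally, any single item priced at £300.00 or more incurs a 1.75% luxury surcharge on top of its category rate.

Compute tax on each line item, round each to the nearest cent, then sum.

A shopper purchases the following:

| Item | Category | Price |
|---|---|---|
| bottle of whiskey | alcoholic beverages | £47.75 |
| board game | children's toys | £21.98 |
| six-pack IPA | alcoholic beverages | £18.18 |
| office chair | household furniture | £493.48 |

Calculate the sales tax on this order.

Bottle of whiskey £47.75: alcoholic beverages → 7.25% → £3.46
Board game £21.98: children's toys → 9.5% → £2.09
Six-pack IPA £18.18: alcoholic beverages → 7.25% → £1.32
Office chair £493.48: household furniture → 4.5% + 1.75% surcharge = 6.25% → £30.84
Total tax = £3.46 + £2.09 + £1.32 + £30.84 = £37.71

£37.71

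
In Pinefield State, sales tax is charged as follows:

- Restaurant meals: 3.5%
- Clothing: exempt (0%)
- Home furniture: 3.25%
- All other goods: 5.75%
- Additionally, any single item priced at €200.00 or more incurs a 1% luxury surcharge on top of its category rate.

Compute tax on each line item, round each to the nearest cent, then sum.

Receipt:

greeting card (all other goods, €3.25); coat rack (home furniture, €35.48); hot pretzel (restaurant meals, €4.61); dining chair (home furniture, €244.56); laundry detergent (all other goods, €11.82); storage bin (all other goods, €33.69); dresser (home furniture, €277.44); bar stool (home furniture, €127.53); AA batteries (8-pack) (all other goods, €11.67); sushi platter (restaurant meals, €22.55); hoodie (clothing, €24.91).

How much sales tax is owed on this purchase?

€31.90

Greeting card €3.25: all other goods → 5.75% → €0.19
Coat rack €35.48: home furniture → 3.25% → €1.15
Hot pretzel €4.61: restaurant meals → 3.5% → €0.16
Dining chair €244.56: home furniture → 3.25% + 1% surcharge = 4.25% → €10.39
Laundry detergent €11.82: all other goods → 5.75% → €0.68
Storage bin €33.69: all other goods → 5.75% → €1.94
Dresser €277.44: home furniture → 3.25% + 1% surcharge = 4.25% → €11.79
Bar stool €127.53: home furniture → 3.25% → €4.14
AA batteries (8-pack) €11.67: all other goods → 5.75% → €0.67
Sushi platter €22.55: restaurant meals → 3.5% → €0.79
Hoodie €24.91: clothing → 0% → €0.00
Total tax = €0.19 + €1.15 + €0.16 + €10.39 + €0.68 + €1.94 + €11.79 + €4.14 + €0.67 + €0.79 = €31.90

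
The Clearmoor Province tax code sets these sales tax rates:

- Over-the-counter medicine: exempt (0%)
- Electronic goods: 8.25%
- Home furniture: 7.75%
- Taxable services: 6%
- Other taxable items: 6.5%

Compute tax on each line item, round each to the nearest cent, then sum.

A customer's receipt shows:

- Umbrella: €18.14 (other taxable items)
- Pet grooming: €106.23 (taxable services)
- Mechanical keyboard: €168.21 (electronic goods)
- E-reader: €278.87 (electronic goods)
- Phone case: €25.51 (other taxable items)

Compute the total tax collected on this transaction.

Umbrella €18.14: other taxable items → 6.5% → €1.18
Pet grooming €106.23: taxable services → 6% → €6.37
Mechanical keyboard €168.21: electronic goods → 8.25% → €13.88
E-reader €278.87: electronic goods → 8.25% → €23.01
Phone case €25.51: other taxable items → 6.5% → €1.66
Total tax = €1.18 + €6.37 + €13.88 + €23.01 + €1.66 = €46.10

€46.10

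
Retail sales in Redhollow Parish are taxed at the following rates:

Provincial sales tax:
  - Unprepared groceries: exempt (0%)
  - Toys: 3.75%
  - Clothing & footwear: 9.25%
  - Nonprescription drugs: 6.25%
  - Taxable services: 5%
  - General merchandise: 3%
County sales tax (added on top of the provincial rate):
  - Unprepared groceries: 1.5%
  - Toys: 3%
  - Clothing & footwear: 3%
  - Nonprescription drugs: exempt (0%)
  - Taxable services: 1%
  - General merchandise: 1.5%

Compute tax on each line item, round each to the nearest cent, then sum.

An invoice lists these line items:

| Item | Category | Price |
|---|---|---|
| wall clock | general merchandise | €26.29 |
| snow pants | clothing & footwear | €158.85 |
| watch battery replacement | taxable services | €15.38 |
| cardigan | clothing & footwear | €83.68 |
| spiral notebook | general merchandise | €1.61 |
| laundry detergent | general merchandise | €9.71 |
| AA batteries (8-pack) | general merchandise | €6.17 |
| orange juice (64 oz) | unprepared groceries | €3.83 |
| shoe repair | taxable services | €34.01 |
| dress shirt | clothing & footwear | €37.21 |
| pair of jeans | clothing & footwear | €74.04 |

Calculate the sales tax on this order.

Wall clock €26.29: general merchandise → 3% + 1.5% county = 4.5% → €1.18
Snow pants €158.85: clothing & footwear → 9.25% + 3% county = 12.25% → €19.46
Watch battery replacement €15.38: taxable services → 5% + 1% county = 6% → €0.92
Cardigan €83.68: clothing & footwear → 9.25% + 3% county = 12.25% → €10.25
Spiral notebook €1.61: general merchandise → 3% + 1.5% county = 4.5% → €0.07
Laundry detergent €9.71: general merchandise → 3% + 1.5% county = 4.5% → €0.44
AA batteries (8-pack) €6.17: general merchandise → 3% + 1.5% county = 4.5% → €0.28
Orange juice (64 oz) €3.83: unprepared groceries → 0% + 1.5% county = 1.5% → €0.06
Shoe repair €34.01: taxable services → 5% + 1% county = 6% → €2.04
Dress shirt €37.21: clothing & footwear → 9.25% + 3% county = 12.25% → €4.56
Pair of jeans €74.04: clothing & footwear → 9.25% + 3% county = 12.25% → €9.07
Total tax = €1.18 + €19.46 + €0.92 + €10.25 + €0.07 + €0.44 + €0.28 + €0.06 + €2.04 + €4.56 + €9.07 = €48.33

€48.33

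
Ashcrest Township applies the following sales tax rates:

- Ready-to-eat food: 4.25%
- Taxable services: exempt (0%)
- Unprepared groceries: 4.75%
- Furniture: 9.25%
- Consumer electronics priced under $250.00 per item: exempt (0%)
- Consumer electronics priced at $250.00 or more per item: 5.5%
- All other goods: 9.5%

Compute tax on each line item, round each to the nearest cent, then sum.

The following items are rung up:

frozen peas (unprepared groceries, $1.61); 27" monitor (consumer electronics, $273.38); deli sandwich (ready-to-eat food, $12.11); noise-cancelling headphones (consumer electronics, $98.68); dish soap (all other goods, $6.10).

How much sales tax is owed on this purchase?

$16.21

Frozen peas $1.61: unprepared groceries → 4.75% → $0.08
27" monitor $273.38: consumer electronics, $250.00 or more → 5.5% → $15.04
Deli sandwich $12.11: ready-to-eat food → 4.25% → $0.51
Noise-cancelling headphones $98.68: consumer electronics, under $250.00 → 0% → $0.00
Dish soap $6.10: all other goods → 9.5% → $0.58
Total tax = $0.08 + $15.04 + $0.51 + $0.58 = $16.21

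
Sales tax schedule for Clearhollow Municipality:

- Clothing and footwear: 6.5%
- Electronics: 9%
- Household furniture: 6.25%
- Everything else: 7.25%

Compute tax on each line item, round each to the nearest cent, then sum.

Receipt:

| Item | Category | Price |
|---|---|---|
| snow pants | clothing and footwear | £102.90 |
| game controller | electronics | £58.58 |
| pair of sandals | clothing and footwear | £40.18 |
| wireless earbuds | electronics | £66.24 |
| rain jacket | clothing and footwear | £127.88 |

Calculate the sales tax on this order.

Snow pants £102.90: clothing and footwear → 6.5% → £6.69
Game controller £58.58: electronics → 9% → £5.27
Pair of sandals £40.18: clothing and footwear → 6.5% → £2.61
Wireless earbuds £66.24: electronics → 9% → £5.96
Rain jacket £127.88: clothing and footwear → 6.5% → £8.31
Total tax = £6.69 + £5.27 + £2.61 + £5.96 + £8.31 = £28.84

£28.84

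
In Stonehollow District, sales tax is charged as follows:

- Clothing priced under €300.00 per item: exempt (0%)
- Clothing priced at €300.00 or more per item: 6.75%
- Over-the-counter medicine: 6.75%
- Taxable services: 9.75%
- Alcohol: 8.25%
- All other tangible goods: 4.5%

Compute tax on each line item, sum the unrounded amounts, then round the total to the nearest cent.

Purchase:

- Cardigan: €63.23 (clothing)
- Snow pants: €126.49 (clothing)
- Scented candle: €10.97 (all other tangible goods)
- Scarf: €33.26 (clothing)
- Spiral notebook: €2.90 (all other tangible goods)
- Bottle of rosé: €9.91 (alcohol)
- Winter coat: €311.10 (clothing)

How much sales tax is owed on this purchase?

Cardigan €63.23: clothing, under €300.00 → 0% → €0.00
Snow pants €126.49: clothing, under €300.00 → 0% → €0.00
Scented candle €10.97: all other tangible goods → 4.5% → €0.49365
Scarf €33.26: clothing, under €300.00 → 0% → €0.00
Spiral notebook €2.90: all other tangible goods → 4.5% → €0.1305
Bottle of rosé €9.91: alcohol → 8.25% → €0.817575
Winter coat €311.10: clothing, €300.00 or more → 6.75% → €20.99925
Unrounded tax sum = €22.440975 → €22.44

€22.44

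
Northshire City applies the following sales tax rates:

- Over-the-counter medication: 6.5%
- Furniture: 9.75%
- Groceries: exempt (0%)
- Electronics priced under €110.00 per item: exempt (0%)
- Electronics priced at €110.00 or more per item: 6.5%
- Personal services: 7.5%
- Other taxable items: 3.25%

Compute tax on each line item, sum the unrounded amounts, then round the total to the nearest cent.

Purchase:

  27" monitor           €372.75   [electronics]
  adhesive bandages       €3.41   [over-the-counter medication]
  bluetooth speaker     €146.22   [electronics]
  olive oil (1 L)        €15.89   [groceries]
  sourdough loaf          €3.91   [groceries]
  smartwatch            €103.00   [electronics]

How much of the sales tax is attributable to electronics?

27" monitor €372.75: electronics, €110.00 or more → 6.5% → €24.22875
Bluetooth speaker €146.22: electronics, €110.00 or more → 6.5% → €9.5043
Smartwatch €103.00: electronics, under €110.00 → 0% → €0.00
Tax on electronics: unrounded sum = €33.73305 → €33.73

€33.73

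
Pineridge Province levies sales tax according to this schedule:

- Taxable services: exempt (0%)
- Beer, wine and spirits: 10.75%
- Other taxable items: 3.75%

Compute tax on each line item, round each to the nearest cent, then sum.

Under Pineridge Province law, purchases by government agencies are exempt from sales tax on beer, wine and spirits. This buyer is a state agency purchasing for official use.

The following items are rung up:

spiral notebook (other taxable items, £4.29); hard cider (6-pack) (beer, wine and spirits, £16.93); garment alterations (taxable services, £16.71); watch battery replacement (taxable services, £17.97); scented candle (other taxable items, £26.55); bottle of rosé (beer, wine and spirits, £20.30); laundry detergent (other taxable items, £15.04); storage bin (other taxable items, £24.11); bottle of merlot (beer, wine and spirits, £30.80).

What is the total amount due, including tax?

£175.32

Spiral notebook £4.29: other taxable items → 3.75% → £0.16
Hard cider (6-pack) £16.93: beer, wine and spirits, buyer-exempt → 0% → £0.00
Garment alterations £16.71: taxable services → 0% → £0.00
Watch battery replacement £17.97: taxable services → 0% → £0.00
Scented candle £26.55: other taxable items → 3.75% → £1.00
Bottle of rosé £20.30: beer, wine and spirits, buyer-exempt → 0% → £0.00
Laundry detergent £15.04: other taxable items → 3.75% → £0.56
Storage bin £24.11: other taxable items → 3.75% → £0.90
Bottle of merlot £30.80: beer, wine and spirits, buyer-exempt → 0% → £0.00
Subtotal = £172.70; tax = £2.62; total due = £175.32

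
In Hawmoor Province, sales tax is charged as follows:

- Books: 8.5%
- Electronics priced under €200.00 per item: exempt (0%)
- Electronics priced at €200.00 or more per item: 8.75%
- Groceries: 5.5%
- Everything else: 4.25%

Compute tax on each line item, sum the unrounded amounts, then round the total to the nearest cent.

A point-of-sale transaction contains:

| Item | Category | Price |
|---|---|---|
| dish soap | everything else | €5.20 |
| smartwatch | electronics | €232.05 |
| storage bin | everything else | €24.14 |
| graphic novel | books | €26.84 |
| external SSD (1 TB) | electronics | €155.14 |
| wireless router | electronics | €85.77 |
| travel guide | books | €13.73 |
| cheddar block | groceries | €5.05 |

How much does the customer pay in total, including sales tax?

Dish soap €5.20: everything else → 4.25% → €0.221
Smartwatch €232.05: electronics, €200.00 or more → 8.75% → €20.304375
Storage bin €24.14: everything else → 4.25% → €1.02595
Graphic novel €26.84: books → 8.5% → €2.2814
External SSD (1 TB) €155.14: electronics, under €200.00 → 0% → €0.00
Wireless router €85.77: electronics, under €200.00 → 0% → €0.00
Travel guide €13.73: books → 8.5% → €1.16705
Cheddar block €5.05: groceries → 5.5% → €0.27775
Subtotal = €547.92; unrounded tax = €25.277525 → €25.28; total due = €573.20

€573.20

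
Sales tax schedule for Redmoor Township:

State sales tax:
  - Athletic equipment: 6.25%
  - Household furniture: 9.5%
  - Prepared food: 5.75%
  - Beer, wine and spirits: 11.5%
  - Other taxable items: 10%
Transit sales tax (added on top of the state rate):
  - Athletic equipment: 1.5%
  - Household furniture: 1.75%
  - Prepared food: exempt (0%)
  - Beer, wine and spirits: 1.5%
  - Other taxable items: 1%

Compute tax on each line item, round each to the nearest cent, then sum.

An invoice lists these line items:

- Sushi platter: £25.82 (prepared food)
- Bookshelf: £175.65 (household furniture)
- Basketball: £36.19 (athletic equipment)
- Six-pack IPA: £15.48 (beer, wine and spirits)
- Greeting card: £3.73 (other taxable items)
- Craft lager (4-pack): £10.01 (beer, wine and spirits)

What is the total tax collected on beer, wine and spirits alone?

Six-pack IPA £15.48: beer, wine and spirits → 11.5% + 1.5% transit = 13% → £2.01
Craft lager (4-pack) £10.01: beer, wine and spirits → 11.5% + 1.5% transit = 13% → £1.30
Tax on beer, wine and spirits = £2.01 + £1.30 = £3.31

£3.31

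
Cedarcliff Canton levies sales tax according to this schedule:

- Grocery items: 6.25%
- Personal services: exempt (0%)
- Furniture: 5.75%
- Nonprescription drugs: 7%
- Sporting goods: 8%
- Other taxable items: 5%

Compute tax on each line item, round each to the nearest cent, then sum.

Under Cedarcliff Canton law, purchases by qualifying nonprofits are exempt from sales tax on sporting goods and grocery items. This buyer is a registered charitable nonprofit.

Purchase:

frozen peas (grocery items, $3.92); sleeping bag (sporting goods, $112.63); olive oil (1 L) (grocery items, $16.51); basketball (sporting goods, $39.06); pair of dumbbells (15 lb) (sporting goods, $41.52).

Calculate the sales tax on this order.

Frozen peas $3.92: grocery items, buyer-exempt → 0% → $0.00
Sleeping bag $112.63: sporting goods, buyer-exempt → 0% → $0.00
Olive oil (1 L) $16.51: grocery items, buyer-exempt → 0% → $0.00
Basketball $39.06: sporting goods, buyer-exempt → 0% → $0.00
Pair of dumbbells (15 lb) $41.52: sporting goods, buyer-exempt → 0% → $0.00
Total tax = $0.00

$0.00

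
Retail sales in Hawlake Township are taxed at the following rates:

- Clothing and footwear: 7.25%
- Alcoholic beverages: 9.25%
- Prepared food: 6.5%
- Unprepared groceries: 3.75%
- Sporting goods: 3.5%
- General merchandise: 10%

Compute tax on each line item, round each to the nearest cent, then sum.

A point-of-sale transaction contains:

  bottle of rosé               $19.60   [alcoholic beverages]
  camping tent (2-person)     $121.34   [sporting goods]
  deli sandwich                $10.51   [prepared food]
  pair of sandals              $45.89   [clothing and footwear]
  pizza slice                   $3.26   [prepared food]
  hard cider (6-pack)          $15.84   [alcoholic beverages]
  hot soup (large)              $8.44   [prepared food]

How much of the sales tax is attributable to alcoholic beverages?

$3.28

Bottle of rosé $19.60: alcoholic beverages → 9.25% → $1.81
Hard cider (6-pack) $15.84: alcoholic beverages → 9.25% → $1.47
Tax on alcoholic beverages = $1.81 + $1.47 = $3.28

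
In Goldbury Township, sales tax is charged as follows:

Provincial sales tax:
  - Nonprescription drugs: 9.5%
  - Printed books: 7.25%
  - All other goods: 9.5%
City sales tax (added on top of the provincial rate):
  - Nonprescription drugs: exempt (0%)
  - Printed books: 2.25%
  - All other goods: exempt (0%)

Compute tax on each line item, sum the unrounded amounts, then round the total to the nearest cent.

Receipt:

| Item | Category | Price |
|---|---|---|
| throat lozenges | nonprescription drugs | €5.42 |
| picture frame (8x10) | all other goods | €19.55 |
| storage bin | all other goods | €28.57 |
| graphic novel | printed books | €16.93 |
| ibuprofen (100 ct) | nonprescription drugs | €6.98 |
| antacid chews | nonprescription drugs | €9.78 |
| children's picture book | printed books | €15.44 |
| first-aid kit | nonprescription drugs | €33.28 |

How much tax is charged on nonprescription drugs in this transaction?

€5.27

Throat lozenges €5.42: nonprescription drugs → 9.5% + 0% city = 9.5% → €0.5149
Ibuprofen (100 ct) €6.98: nonprescription drugs → 9.5% + 0% city = 9.5% → €0.6631
Antacid chews €9.78: nonprescription drugs → 9.5% + 0% city = 9.5% → €0.9291
First-aid kit €33.28: nonprescription drugs → 9.5% + 0% city = 9.5% → €3.1616
Tax on nonprescription drugs: unrounded sum = €5.2687 → €5.27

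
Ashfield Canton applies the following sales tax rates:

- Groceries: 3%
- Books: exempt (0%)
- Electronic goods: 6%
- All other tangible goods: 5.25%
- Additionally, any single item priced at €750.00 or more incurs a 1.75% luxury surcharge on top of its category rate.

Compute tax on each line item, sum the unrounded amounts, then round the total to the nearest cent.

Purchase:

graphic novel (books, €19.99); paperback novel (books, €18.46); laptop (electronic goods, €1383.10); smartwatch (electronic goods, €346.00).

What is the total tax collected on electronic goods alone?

Laptop €1383.10: electronic goods → 6% + 1.75% surcharge = 7.75% → €107.19025
Smartwatch €346.00: electronic goods → 6% → €20.76
Tax on electronic goods: unrounded sum = €127.95025 → €127.95

€127.95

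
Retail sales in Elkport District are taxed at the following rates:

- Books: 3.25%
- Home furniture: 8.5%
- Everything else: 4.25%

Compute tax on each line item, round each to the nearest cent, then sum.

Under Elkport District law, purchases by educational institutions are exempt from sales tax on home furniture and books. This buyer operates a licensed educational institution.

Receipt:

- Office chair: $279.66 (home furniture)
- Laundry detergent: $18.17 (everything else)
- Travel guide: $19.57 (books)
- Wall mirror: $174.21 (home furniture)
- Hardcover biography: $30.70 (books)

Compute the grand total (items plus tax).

Office chair $279.66: home furniture, buyer-exempt → 0% → $0.00
Laundry detergent $18.17: everything else → 4.25% → $0.77
Travel guide $19.57: books, buyer-exempt → 0% → $0.00
Wall mirror $174.21: home furniture, buyer-exempt → 0% → $0.00
Hardcover biography $30.70: books, buyer-exempt → 0% → $0.00
Subtotal = $522.31; tax = $0.77; total due = $523.08

$523.08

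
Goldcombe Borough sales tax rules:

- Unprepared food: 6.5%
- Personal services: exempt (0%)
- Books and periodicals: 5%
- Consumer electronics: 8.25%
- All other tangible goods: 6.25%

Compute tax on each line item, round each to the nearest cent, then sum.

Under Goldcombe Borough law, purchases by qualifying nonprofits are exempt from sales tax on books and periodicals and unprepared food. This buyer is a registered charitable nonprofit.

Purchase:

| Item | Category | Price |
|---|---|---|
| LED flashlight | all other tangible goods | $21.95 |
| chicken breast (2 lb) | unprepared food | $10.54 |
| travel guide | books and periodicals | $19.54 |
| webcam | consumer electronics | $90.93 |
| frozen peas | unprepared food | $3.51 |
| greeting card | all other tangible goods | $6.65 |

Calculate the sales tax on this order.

$9.29

LED flashlight $21.95: all other tangible goods → 6.25% → $1.37
Chicken breast (2 lb) $10.54: unprepared food, buyer-exempt → 0% → $0.00
Travel guide $19.54: books and periodicals, buyer-exempt → 0% → $0.00
Webcam $90.93: consumer electronics → 8.25% → $7.50
Frozen peas $3.51: unprepared food, buyer-exempt → 0% → $0.00
Greeting card $6.65: all other tangible goods → 6.25% → $0.42
Total tax = $1.37 + $7.50 + $0.42 = $9.29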